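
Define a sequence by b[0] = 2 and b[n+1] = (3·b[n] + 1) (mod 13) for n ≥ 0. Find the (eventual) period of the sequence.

3

b[0] = 2, b[1] = 7, b[2] = 9, b[3] = 2.
The sequence repeats with period 3.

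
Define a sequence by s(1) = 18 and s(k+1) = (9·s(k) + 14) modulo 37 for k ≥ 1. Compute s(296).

9

Listing terms: s(1) = 18; s(2) = 28; s(3) = 7; s(4) = 3; s(5) = 4; s(6) = 13; s(7) = 20; s(8) = 9; s(9) = 21; s(10) = 18.
Since s(10) = s(1) = 18, the sequence is periodic with period 9.
(296 - 1) mod 9 = 7, so s(296) = s(8) = 9.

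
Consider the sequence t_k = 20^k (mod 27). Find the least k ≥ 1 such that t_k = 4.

We have t_0 = 1, t_1 = 20, t_2 = 22, t_3 = 8, t_4 = 25, t_5 = 14, t_6 = 10, t_7 = 11, t_8 = 4, t_9 = 26, t_{10} = 7, t_{11} = 5, t_{12} = 19, t_{13} = 2, t_{14} = 13, t_{15} = 17, t_{16} = 16, t_{17} = 23, t_{18} = 1.
The sequence repeats with period 18.
The value 4 first appears (with k ≥ 1) at t_8.

8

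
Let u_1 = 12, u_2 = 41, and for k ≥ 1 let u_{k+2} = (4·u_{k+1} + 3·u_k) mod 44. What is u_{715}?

u_1 = 12, u_2 = 41, u_3 = 24, u_4 = 43, u_5 = 24, u_6 = 5, u_7 = 4, u_8 = 31, u_9 = 4, u_{10} = 21, u_{11} = 8, u_{12} = 7, u_{13} = 8, u_{14} = 9, u_{15} = 16, u_{16} = 3, u_{17} = 16, u_{18} = 29, u_{19} = 32, u_{20} = 39, u_{21} = 32, u_{22} = 25, u_{23} = 20, u_{24} = 23, u_{25} = 20, u_{26} = 17, u_{27} = 40, u_{28} = 35, u_{29} = 40, u_{30} = 1, u_{31} = 36, u_{32} = 15, u_{33} = 36, u_{34} = 13, u_{35} = 28, u_{36} = 19, u_{37} = 28, u_{38} = 37, u_{39} = 12, u_{40} = 27, u_{41} = 12, u_{42} = 41.
The sequence repeats with period 40.
So u_{715} = u_{1 + ((715-1) mod 40)} = u_{35} = 28.

28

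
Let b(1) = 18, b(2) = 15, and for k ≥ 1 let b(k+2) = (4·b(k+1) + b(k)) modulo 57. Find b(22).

42

We have b(1) = 18, b(2) = 15, b(3) = 21, b(4) = 42, b(5) = 18, b(6) = 0, b(7) = 18, b(8) = 15.
Since (b(7), b(8)) = (b(1), b(2)) = (18, 15) (two consecutive terms determine the rest), the sequence is periodic with period 6.
(22 - 1) mod 6 = 3, so b(22) = b(4) = 42.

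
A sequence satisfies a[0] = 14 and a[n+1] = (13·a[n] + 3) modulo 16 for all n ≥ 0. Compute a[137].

1

a[0] = 14; a[1] = 9; a[2] = 8; a[3] = 11; a[4] = 2; a[5] = 13; a[6] = 12; a[7] = 15; a[8] = 6; a[9] = 1; a[10] = 0; a[11] = 3; a[12] = 10; a[13] = 5; a[14] = 4; a[15] = 7; a[16] = 14.
The sequence repeats with period 16.
So a[137] = a[0 + ((137-0) mod 16)] = a[9] = 1.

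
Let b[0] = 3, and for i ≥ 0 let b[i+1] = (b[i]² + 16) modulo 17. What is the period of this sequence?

b[0] = 3,  b[1] = 8,  b[2] = 12,  b[3] = 7,  b[4] = 14,  b[5] = 8.
Since b[5] = b[1] = 8, the sequence is eventually periodic: after a pre-period of length 1 it cycles with period 4.

4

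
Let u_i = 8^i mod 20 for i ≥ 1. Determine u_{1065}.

Computing terms: u_1 = 8; u_2 = 4; u_3 = 12; u_4 = 16; u_5 = 8.
Since u_5 = u_1 = 8, the sequence is periodic with period 4.
(1065 - 1) mod 4 = 0, so u_{1065} = u_1 = 8.

8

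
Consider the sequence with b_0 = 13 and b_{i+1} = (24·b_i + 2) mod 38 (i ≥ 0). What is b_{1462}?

b_0 = 13; b_1 = 10; b_2 = 14; b_3 = 34; b_4 = 20; b_5 = 26; b_6 = 18; b_7 = 16; b_8 = 6; b_9 = 32; b_{10} = 10.
Since b_{10} = b_1 = 10, the sequence is eventually periodic: after a pre-period of length 1 it cycles with period 9.
For i ≥ 1, b_i depends only on (i - 1) mod 9. (1462 - 1) mod 9 = 3, so b_{1462} = b_4 = 20.

20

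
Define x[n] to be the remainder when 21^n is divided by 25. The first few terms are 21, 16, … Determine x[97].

16

Listing terms: x[1] = 21,  x[2] = 16,  x[3] = 11,  x[4] = 6,  x[5] = 1,  x[6] = 21.
The sequence repeats with period 5.
(97 - 1) mod 5 = 1, so x[97] = x[2] = 16.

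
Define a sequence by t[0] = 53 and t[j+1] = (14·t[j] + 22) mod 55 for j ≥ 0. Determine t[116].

38

Listing terms: t[0] = 53; t[1] = 49; t[2] = 48; t[3] = 34; t[4] = 3; t[5] = 9; t[6] = 38; t[7] = 4; t[8] = 23; t[9] = 14; t[10] = 53.
Since t[10] = t[0] = 53, the sequence is periodic with period 10.
(116 - 0) mod 10 = 6, so t[116] = t[6] = 38.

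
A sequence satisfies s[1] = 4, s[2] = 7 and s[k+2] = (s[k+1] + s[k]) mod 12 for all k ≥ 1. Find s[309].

11

Computing terms: s[1] = 4; s[2] = 7; s[3] = 11; s[4] = 6; s[5] = 5; s[6] = 11; s[7] = 4; s[8] = 3; s[9] = 7; s[10] = 10; s[11] = 5; s[12] = 3; s[13] = 8; s[14] = 11; s[15] = 7; s[16] = 6; s[17] = 1; s[18] = 7; s[19] = 8; s[20] = 3; s[21] = 11; s[22] = 2; s[23] = 1; s[24] = 3; s[25] = 4; s[26] = 7.
Since (s[25], s[26]) = (s[1], s[2]) = (4, 7) (two consecutive terms determine the rest), the sequence is periodic with period 24.
(309 - 1) mod 24 = 20, so s[309] = s[21] = 11.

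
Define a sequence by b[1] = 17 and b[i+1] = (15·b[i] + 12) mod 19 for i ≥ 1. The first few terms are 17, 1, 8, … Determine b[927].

b[1] = 17,  b[2] = 1,  b[3] = 8,  b[4] = 18,  b[5] = 16,  b[6] = 5,  b[7] = 11,  b[8] = 6,  b[9] = 7,  b[10] = 3,  b[11] = 0,  b[12] = 12,  b[13] = 2,  b[14] = 4,  b[15] = 15,  b[16] = 9,  b[17] = 14,  b[18] = 13,  b[19] = 17.
The sequence repeats with period 18.
So b[927] = b[1 + ((927-1) mod 18)] = b[9] = 7.

7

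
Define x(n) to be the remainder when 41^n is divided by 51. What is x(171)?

Computing terms: x(0) = 1,  x(1) = 41,  x(2) = 49,  x(3) = 20,  x(4) = 4,  x(5) = 11,  x(6) = 43,  x(7) = 29,  x(8) = 16,  x(9) = 44,  x(10) = 19,  x(11) = 14,  x(12) = 13,  x(13) = 23,  x(14) = 25,  x(15) = 5,  x(16) = 1.
Since x(16) = x(0) = 1, the sequence is periodic with period 16.
(171 - 0) mod 16 = 11, so x(171) = x(11) = 14.

14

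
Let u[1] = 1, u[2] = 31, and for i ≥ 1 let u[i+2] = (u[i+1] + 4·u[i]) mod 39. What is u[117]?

Listing terms: u[1] = 1,  u[2] = 31,  u[3] = 35,  u[4] = 3,  u[5] = 26,  u[6] = 38,  u[7] = 25,  u[8] = 21,  u[9] = 4,  u[10] = 10,  u[11] = 26,  u[12] = 27,  u[13] = 14,  u[14] = 5,  u[15] = 22,  u[16] = 3,  u[17] = 13,  u[18] = 25,  u[19] = 38,  u[20] = 21,  u[21] = 17,  u[22] = 23,  u[23] = 13,  u[24] = 27,  u[25] = 1,  u[26] = 31.
The sequence repeats with period 24.
(117 - 1) mod 24 = 20, so u[117] = u[21] = 17.

17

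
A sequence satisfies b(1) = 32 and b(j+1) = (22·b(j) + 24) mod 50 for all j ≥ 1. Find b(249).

42

Computing terms: b(1) = 32; b(2) = 28; b(3) = 40; b(4) = 4; b(5) = 12; b(6) = 38; b(7) = 10; b(8) = 44; b(9) = 42; b(10) = 48; b(11) = 30; b(12) = 34; b(13) = 22; b(14) = 8; b(15) = 0; b(16) = 24; b(17) = 2; b(18) = 18; b(19) = 20; b(20) = 14; b(21) = 32.
The sequence repeats with period 20.
(249 - 1) mod 20 = 8, so b(249) = b(9) = 42.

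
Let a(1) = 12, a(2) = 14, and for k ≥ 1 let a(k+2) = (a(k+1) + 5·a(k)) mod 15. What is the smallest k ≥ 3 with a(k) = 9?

Listing terms: a(1) = 12; a(2) = 14; a(3) = 14; a(4) = 9; a(5) = 4; a(6) = 4; a(7) = 9; a(8) = 14; a(9) = 14.
Since (a(8), a(9)) = (a(2), a(3)) = (14, 14) (two consecutive terms determine the rest), the sequence is eventually periodic: after a pre-period of length 1 it cycles with period 6.
The value 9 first appears (with k ≥ 3) at a(4).

4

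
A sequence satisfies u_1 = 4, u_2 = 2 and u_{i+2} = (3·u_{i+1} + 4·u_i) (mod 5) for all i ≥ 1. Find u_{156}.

u_1 = 4, u_2 = 2, u_3 = 2, u_4 = 4, u_5 = 0, u_6 = 1, u_7 = 3, u_8 = 3, u_9 = 1, u_{10} = 0, u_{11} = 4, u_{12} = 2.
The sequence repeats with period 10.
So u_{156} = u_{1 + ((156-1) mod 10)} = u_6 = 1.

1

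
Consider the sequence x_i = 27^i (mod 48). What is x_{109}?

We have x_1 = 27,  x_2 = 9,  x_3 = 3,  x_4 = 33,  x_5 = 27.
Since x_5 = x_1 = 27, the sequence is periodic with period 4.
(109 - 1) mod 4 = 0, so x_{109} = x_1 = 27.

27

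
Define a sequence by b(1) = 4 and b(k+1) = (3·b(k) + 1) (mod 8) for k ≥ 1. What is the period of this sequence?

4

We have b(1) = 4, b(2) = 5, b(3) = 0, b(4) = 1, b(5) = 4.
Since b(5) = b(1) = 4, the sequence is periodic with period 4.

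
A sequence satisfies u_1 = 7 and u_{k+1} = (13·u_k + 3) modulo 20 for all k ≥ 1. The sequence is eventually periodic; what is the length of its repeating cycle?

Listing terms: u_1 = 7, u_2 = 14, u_3 = 5, u_4 = 8, u_5 = 7.
Since u_5 = u_1 = 7, the sequence is periodic with period 4.

4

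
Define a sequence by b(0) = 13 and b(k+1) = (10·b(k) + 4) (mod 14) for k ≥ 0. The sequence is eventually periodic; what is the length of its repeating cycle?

6

b(0) = 13; b(1) = 8; b(2) = 0; b(3) = 4; b(4) = 2; b(5) = 10; b(6) = 6; b(7) = 8.
Since b(7) = b(1) = 8, the sequence is eventually periodic: after a pre-period of length 1 it cycles with period 6.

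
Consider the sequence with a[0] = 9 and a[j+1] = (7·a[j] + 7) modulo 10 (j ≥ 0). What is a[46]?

7

We have a[0] = 9; a[1] = 0; a[2] = 7; a[3] = 6; a[4] = 9.
Since a[4] = a[0] = 9, the sequence is periodic with period 4.
(46 - 0) mod 4 = 2, so a[46] = a[2] = 7.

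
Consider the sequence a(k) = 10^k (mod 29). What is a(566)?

22

a(1) = 10, a(2) = 13, a(3) = 14, a(4) = 24, a(5) = 8, a(6) = 22, a(7) = 17, a(8) = 25, a(9) = 18, a(10) = 6, a(11) = 2, a(12) = 20, a(13) = 26, a(14) = 28, a(15) = 19, a(16) = 16, a(17) = 15, a(18) = 5, a(19) = 21, a(20) = 7, a(21) = 12, a(22) = 4, a(23) = 11, a(24) = 23, a(25) = 27, a(26) = 9, a(27) = 3, a(28) = 1, a(29) = 10.
The sequence repeats with period 28.
(566 - 1) mod 28 = 5, so a(566) = a(6) = 22.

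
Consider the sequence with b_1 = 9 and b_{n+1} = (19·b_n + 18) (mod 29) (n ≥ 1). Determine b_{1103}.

Listing terms: b_1 = 9, b_2 = 15, b_3 = 13, b_4 = 4, b_5 = 7, b_6 = 6, b_7 = 16, b_8 = 3, b_9 = 17, b_{10} = 22, b_{11} = 1, b_{12} = 8, b_{13} = 25, b_{14} = 0, b_{15} = 18, b_{16} = 12, b_{17} = 14, b_{18} = 23, b_{19} = 20, b_{20} = 21, b_{21} = 11, b_{22} = 24, b_{23} = 10, b_{24} = 5, b_{25} = 26, b_{26} = 19, b_{27} = 2, b_{28} = 27, b_{29} = 9.
Since b_{29} = b_1 = 9, the sequence is periodic with period 28.
(1103 - 1) mod 28 = 10, so b_{1103} = b_{11} = 1.

1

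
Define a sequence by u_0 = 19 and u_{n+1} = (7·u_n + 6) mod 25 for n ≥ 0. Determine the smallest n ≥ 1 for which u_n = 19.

4

We have u_0 = 19,  u_1 = 14,  u_2 = 4,  u_3 = 9,  u_4 = 19.
The sequence repeats with period 4.
The value 19 next appears (with n ≥ 1) at u_4.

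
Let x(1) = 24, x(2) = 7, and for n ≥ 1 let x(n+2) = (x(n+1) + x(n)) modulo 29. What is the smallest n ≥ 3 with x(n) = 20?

6

We have x(1) = 24, x(2) = 7, x(3) = 2, x(4) = 9, x(5) = 11, x(6) = 20, x(7) = 2, x(8) = 22, x(9) = 24, x(10) = 17, x(11) = 12, x(12) = 0, x(13) = 12, x(14) = 12, x(15) = 24, x(16) = 7.
Since (x(15), x(16)) = (x(1), x(2)) = (24, 7) (two consecutive terms determine the rest), the sequence is periodic with period 14.
The value 20 first appears (with n ≥ 3) at x(6).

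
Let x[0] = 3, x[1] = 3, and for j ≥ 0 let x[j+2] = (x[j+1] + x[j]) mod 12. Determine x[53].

0

Listing terms: x[0] = 3, x[1] = 3, x[2] = 6, x[3] = 9, x[4] = 3, x[5] = 0, x[6] = 3, x[7] = 3.
Since (x[6], x[7]) = (x[0], x[1]) = (3, 3) (two consecutive terms determine the rest), the sequence is periodic with period 6.
So x[53] = x[0 + ((53-0) mod 6)] = x[5] = 0.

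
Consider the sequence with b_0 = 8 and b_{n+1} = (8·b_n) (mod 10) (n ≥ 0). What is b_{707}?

Listing terms: b_0 = 8; b_1 = 4; b_2 = 2; b_3 = 6; b_4 = 8.
The sequence repeats with period 4.
So b_{707} = b_{0 + ((707-0) mod 4)} = b_3 = 6.

6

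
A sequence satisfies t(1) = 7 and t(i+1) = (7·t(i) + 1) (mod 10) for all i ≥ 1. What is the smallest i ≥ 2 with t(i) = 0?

Listing terms: t(1) = 7; t(2) = 0; t(3) = 1; t(4) = 8; t(5) = 7.
The sequence repeats with period 4.
The value 0 first appears (with i ≥ 2) at t(2).

2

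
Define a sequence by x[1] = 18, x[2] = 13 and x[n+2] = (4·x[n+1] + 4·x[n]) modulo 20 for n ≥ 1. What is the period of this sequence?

3

Listing terms: x[1] = 18, x[2] = 13, x[3] = 4, x[4] = 8, x[5] = 8, x[6] = 4, x[7] = 8.
Since (x[6], x[7]) = (x[3], x[4]) = (4, 8) (two consecutive terms determine the rest), the sequence is eventually periodic: after a pre-period of length 2 it cycles with period 3.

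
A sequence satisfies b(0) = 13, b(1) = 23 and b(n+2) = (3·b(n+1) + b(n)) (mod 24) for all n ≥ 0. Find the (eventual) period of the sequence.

12

We have b(0) = 13; b(1) = 23; b(2) = 10; b(3) = 5; b(4) = 1; b(5) = 8; b(6) = 1; b(7) = 11; b(8) = 10; b(9) = 17; b(10) = 13; b(11) = 8; b(12) = 13; b(13) = 23.
The sequence repeats with period 12.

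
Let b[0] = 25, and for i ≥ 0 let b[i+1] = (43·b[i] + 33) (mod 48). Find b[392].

We have b[0] = 25,  b[1] = 4,  b[2] = 13,  b[3] = 16,  b[4] = 1,  b[5] = 28,  b[6] = 37,  b[7] = 40,  b[8] = 25.
Since b[8] = b[0] = 25, the sequence is periodic with period 8.
(392 - 0) mod 8 = 0, so b[392] = b[0] = 25.

25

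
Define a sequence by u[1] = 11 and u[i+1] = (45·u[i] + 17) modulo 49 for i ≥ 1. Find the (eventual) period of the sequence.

Listing terms: u[1] = 11; u[2] = 22; u[3] = 27; u[4] = 7; u[5] = 38; u[6] = 12; u[7] = 18; u[8] = 43; u[9] = 41; u[10] = 0; u[11] = 17; u[12] = 47; u[13] = 25; u[14] = 15; u[15] = 6; u[16] = 42; u[17] = 45; u[18] = 33; u[19] = 32; u[20] = 36; u[21] = 20; u[22] = 35; u[23] = 24; u[24] = 19; u[25] = 39; u[26] = 8; u[27] = 34; u[28] = 28; u[29] = 3; u[30] = 5; u[31] = 46; u[32] = 29; u[33] = 48; u[34] = 21; u[35] = 31; u[36] = 40; u[37] = 4; u[38] = 1; u[39] = 13; u[40] = 14; u[41] = 10; u[42] = 26; u[43] = 11.
Since u[43] = u[1] = 11, the sequence is periodic with period 42.

42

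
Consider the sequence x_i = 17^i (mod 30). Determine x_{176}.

1

x_1 = 17; x_2 = 19; x_3 = 23; x_4 = 1; x_5 = 17.
The sequence repeats with period 4.
(176 - 1) mod 4 = 3, so x_{176} = x_4 = 1.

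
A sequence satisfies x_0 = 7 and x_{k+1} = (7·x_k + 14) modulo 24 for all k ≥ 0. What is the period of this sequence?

3

Listing terms: x_0 = 7, x_1 = 15, x_2 = 23, x_3 = 7.
The sequence repeats with period 3.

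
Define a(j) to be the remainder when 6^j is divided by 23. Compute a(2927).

6

a(0) = 1,  a(1) = 6,  a(2) = 13,  a(3) = 9,  a(4) = 8,  a(5) = 2,  a(6) = 12,  a(7) = 3,  a(8) = 18,  a(9) = 16,  a(10) = 4,  a(11) = 1.
Since a(11) = a(0) = 1, the sequence is periodic with period 11.
(2927 - 0) mod 11 = 1, so a(2927) = a(1) = 6.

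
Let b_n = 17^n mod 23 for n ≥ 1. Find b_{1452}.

1

Listing terms: b_1 = 17, b_2 = 13, b_3 = 14, b_4 = 8, b_5 = 21, b_6 = 12, b_7 = 20, b_8 = 18, b_9 = 7, b_{10} = 4, b_{11} = 22, b_{12} = 6, b_{13} = 10, b_{14} = 9, b_{15} = 15, b_{16} = 2, b_{17} = 11, b_{18} = 3, b_{19} = 5, b_{20} = 16, b_{21} = 19, b_{22} = 1, b_{23} = 17.
Since b_{23} = b_1 = 17, the sequence is periodic with period 22.
So b_{1452} = b_{1 + ((1452-1) mod 22)} = b_{22} = 1.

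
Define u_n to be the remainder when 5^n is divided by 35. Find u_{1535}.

10

u_1 = 5,  u_2 = 25,  u_3 = 20,  u_4 = 30,  u_5 = 10,  u_6 = 15,  u_7 = 5.
The sequence repeats with period 6.
(1535 - 1) mod 6 = 4, so u_{1535} = u_5 = 10.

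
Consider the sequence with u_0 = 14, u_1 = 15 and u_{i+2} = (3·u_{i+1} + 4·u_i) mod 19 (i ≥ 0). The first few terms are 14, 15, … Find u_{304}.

Computing terms: u_0 = 14; u_1 = 15; u_2 = 6; u_3 = 2; u_4 = 11; u_5 = 3; u_6 = 15; u_7 = 0; u_8 = 3; u_9 = 9; u_{10} = 1; u_{11} = 1; u_{12} = 7; u_{13} = 6; u_{14} = 8; u_{15} = 10; u_{16} = 5; u_{17} = 17; u_{18} = 14; u_{19} = 15.
Since (u_{18}, u_{19}) = (u_0, u_1) = (14, 15) (two consecutive terms determine the rest), the sequence is periodic with period 18.
So u_{304} = u_{0 + ((304-0) mod 18)} = u_{16} = 5.

5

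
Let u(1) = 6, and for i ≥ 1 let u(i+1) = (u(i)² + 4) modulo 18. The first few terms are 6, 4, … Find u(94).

8

Computing terms: u(1) = 6; u(2) = 4; u(3) = 2; u(4) = 8; u(5) = 14; u(6) = 2.
Since u(6) = u(3) = 2, the sequence is eventually periodic: after a pre-period of length 2 it cycles with period 3.
For i ≥ 3, u(i) depends only on (i - 3) mod 3. (94 - 3) mod 3 = 1, so u(94) = u(4) = 8.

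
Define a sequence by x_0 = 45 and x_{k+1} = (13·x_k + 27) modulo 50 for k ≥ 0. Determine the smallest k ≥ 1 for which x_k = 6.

3

x_0 = 45, x_1 = 12, x_2 = 33, x_3 = 6, x_4 = 5, x_5 = 42, x_6 = 23, x_7 = 26, x_8 = 15, x_9 = 22, x_{10} = 13, x_{11} = 46, x_{12} = 25, x_{13} = 2, x_{14} = 3, x_{15} = 16, x_{16} = 35, x_{17} = 32, x_{18} = 43, x_{19} = 36, x_{20} = 45.
Since x_{20} = x_0 = 45, the sequence is periodic with period 20.
The value 6 first appears (with k ≥ 1) at x_3.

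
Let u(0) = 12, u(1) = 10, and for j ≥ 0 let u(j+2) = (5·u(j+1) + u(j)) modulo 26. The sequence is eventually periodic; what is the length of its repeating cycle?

Listing terms: u(0) = 12; u(1) = 10; u(2) = 10; u(3) = 8; u(4) = 24; u(5) = 24; u(6) = 14; u(7) = 16; u(8) = 16; u(9) = 18; u(10) = 2; u(11) = 2; u(12) = 12; u(13) = 10.
Since (u(12), u(13)) = (u(0), u(1)) = (12, 10) (two consecutive terms determine the rest), the sequence is periodic with period 12.

12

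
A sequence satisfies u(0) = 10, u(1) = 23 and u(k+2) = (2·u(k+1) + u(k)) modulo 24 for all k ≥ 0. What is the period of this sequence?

Computing terms: u(0) = 10,  u(1) = 23,  u(2) = 8,  u(3) = 15,  u(4) = 14,  u(5) = 19,  u(6) = 4,  u(7) = 3,  u(8) = 10,  u(9) = 23.
The sequence repeats with period 8.

8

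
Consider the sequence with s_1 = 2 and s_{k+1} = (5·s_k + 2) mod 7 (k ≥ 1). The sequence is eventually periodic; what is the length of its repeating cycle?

6

Computing terms: s_1 = 2, s_2 = 5, s_3 = 6, s_4 = 4, s_5 = 1, s_6 = 0, s_7 = 2.
Since s_7 = s_1 = 2, the sequence is periodic with period 6.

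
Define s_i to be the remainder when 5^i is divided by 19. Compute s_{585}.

Listing terms: s_0 = 1, s_1 = 5, s_2 = 6, s_3 = 11, s_4 = 17, s_5 = 9, s_6 = 7, s_7 = 16, s_8 = 4, s_9 = 1.
The sequence repeats with period 9.
(585 - 0) mod 9 = 0, so s_{585} = s_0 = 1.

1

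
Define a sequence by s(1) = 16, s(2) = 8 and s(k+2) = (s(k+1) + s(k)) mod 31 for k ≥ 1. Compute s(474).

16

Listing terms: s(1) = 16,  s(2) = 8,  s(3) = 24,  s(4) = 1,  s(5) = 25,  s(6) = 26,  s(7) = 20,  s(8) = 15,  s(9) = 4,  s(10) = 19,  s(11) = 23,  s(12) = 11,  s(13) = 3,  s(14) = 14,  s(15) = 17,  s(16) = 0,  s(17) = 17,  s(18) = 17,  s(19) = 3,  s(20) = 20,  s(21) = 23,  s(22) = 12,  s(23) = 4,  s(24) = 16,  s(25) = 20,  s(26) = 5,  s(27) = 25,  s(28) = 30,  s(29) = 24,  s(30) = 23,  s(31) = 16,  s(32) = 8.
The sequence repeats with period 30.
(474 - 1) mod 30 = 23, so s(474) = s(24) = 16.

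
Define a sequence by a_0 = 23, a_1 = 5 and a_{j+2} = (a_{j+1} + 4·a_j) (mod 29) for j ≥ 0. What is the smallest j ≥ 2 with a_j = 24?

18

Listing terms: a_0 = 23; a_1 = 5; a_2 = 10; a_3 = 1; a_4 = 12; a_5 = 16; a_6 = 6; a_7 = 12; a_8 = 7; a_9 = 26; a_{10} = 25; a_{11} = 13; a_{12} = 26; a_{13} = 20; a_{14} = 8; a_{15} = 1; a_{16} = 4; a_{17} = 8; a_{18} = 24; a_{19} = 27; a_{20} = 7; a_{21} = 28; a_{22} = 27; a_{23} = 23; a_{24} = 15; a_{25} = 20; a_{26} = 22; a_{27} = 15; a_{28} = 16; a_{29} = 18; a_{30} = 24; a_{31} = 9; a_{32} = 18; a_{33} = 25; a_{34} = 10; a_{35} = 23; a_{36} = 5.
Since (a_{35}, a_{36}) = (a_0, a_1) = (23, 5) (two consecutive terms determine the rest), the sequence is periodic with period 35.
The value 24 first appears (with j ≥ 2) at a_{18}.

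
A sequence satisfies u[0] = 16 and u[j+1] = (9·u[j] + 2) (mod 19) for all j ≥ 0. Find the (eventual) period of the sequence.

u[0] = 16, u[1] = 13, u[2] = 5, u[3] = 9, u[4] = 7, u[5] = 8, u[6] = 17, u[7] = 3, u[8] = 10, u[9] = 16.
Since u[9] = u[0] = 16, the sequence is periodic with period 9.

9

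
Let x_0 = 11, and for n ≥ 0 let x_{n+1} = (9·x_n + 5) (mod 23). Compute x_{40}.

Computing terms: x_0 = 11, x_1 = 12, x_2 = 21, x_3 = 10, x_4 = 3, x_5 = 9, x_6 = 17, x_7 = 20, x_8 = 1, x_9 = 14, x_{10} = 16, x_{11} = 11.
Since x_{11} = x_0 = 11, the sequence is periodic with period 11.
(40 - 0) mod 11 = 7, so x_{40} = x_7 = 20.

20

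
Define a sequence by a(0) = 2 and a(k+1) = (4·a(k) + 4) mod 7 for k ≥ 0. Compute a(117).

We have a(0) = 2, a(1) = 5, a(2) = 3, a(3) = 2.
Since a(3) = a(0) = 2, the sequence is periodic with period 3.
(117 - 0) mod 3 = 0, so a(117) = a(0) = 2.

2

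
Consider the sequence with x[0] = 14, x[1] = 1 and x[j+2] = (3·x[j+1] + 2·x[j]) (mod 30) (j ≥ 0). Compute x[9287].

x[0] = 14, x[1] = 1, x[2] = 1, x[3] = 5, x[4] = 17, x[5] = 1, x[6] = 7, x[7] = 23, x[8] = 23, x[9] = 25, x[10] = 1, x[11] = 23, x[12] = 11, x[13] = 19, x[14] = 19, x[15] = 5, x[16] = 23, x[17] = 19, x[18] = 13, x[19] = 17, x[20] = 17, x[21] = 25, x[22] = 19, x[23] = 17, x[24] = 29, x[25] = 1, x[26] = 1.
Since (x[25], x[26]) = (x[1], x[2]) = (1, 1) (two consecutive terms determine the rest), the sequence is eventually periodic: after a pre-period of length 1 it cycles with period 24.
For j ≥ 1, x[j] depends only on (j - 1) mod 24. (9287 - 1) mod 24 = 22, so x[9287] = x[23] = 17.

17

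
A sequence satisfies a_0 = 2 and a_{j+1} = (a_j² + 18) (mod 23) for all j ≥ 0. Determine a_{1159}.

Computing terms: a_0 = 2,  a_1 = 22,  a_2 = 19,  a_3 = 11,  a_4 = 1,  a_5 = 19.
Since a_5 = a_2 = 19, the sequence is eventually periodic: after a pre-period of length 2 it cycles with period 3.
For j ≥ 2, a_j depends only on (j - 2) mod 3. (1159 - 2) mod 3 = 2, so a_{1159} = a_4 = 1.

1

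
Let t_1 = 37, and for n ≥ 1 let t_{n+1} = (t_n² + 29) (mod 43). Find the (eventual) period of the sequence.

t_1 = 37, t_2 = 22, t_3 = 40, t_4 = 38, t_5 = 11, t_6 = 21, t_7 = 40.
Since t_7 = t_3 = 40, the sequence is eventually periodic: after a pre-period of length 2 it cycles with period 4.

4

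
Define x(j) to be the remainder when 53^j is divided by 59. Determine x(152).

x(0) = 1, x(1) = 53, x(2) = 36, x(3) = 20, x(4) = 57, x(5) = 12, x(6) = 46, x(7) = 19, x(8) = 4, x(9) = 35, x(10) = 26, x(11) = 21, x(12) = 51, x(13) = 48, x(14) = 7, x(15) = 17, x(16) = 16, x(17) = 22, x(18) = 45, x(19) = 25, x(20) = 27, x(21) = 15, x(22) = 28, x(23) = 9, x(24) = 5, x(25) = 29, x(26) = 3, x(27) = 41, x(28) = 49, x(29) = 1.
The sequence repeats with period 29.
So x(152) = x(0 + ((152-0) mod 29)) = x(7) = 19.

19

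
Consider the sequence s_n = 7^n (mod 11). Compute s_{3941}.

We have s_1 = 7, s_2 = 5, s_3 = 2, s_4 = 3, s_5 = 10, s_6 = 4, s_7 = 6, s_8 = 9, s_9 = 8, s_{10} = 1, s_{11} = 7.
The sequence repeats with period 10.
(3941 - 1) mod 10 = 0, so s_{3941} = s_1 = 7.

7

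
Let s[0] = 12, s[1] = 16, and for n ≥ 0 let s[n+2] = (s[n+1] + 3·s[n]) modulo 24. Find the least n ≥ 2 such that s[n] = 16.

Computing terms: s[0] = 12, s[1] = 16, s[2] = 4, s[3] = 4, s[4] = 16, s[5] = 4.
Since (s[4], s[5]) = (s[1], s[2]) = (16, 4) (two consecutive terms determine the rest), the sequence is eventually periodic: after a pre-period of length 1 it cycles with period 3.
The value 16 next appears (with n ≥ 2) at s[4].

4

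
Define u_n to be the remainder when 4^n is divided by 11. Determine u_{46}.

4

u_0 = 1,  u_1 = 4,  u_2 = 5,  u_3 = 9,  u_4 = 3,  u_5 = 1.
Since u_5 = u_0 = 1, the sequence is periodic with period 5.
(46 - 0) mod 5 = 1, so u_{46} = u_1 = 4.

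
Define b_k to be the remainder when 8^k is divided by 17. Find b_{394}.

We have b_0 = 1, b_1 = 8, b_2 = 13, b_3 = 2, b_4 = 16, b_5 = 9, b_6 = 4, b_7 = 15, b_8 = 1.
The sequence repeats with period 8.
So b_{394} = b_{0 + ((394-0) mod 8)} = b_2 = 13.

13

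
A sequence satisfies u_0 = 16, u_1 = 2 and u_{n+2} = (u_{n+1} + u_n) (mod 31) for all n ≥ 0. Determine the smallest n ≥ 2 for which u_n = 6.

Computing terms: u_0 = 16; u_1 = 2; u_2 = 18; u_3 = 20; u_4 = 7; u_5 = 27; u_6 = 3; u_7 = 30; u_8 = 2; u_9 = 1; u_{10} = 3; u_{11} = 4; u_{12} = 7; u_{13} = 11; u_{14} = 18; u_{15} = 29; u_{16} = 16; u_{17} = 14; u_{18} = 30; u_{19} = 13; u_{20} = 12; u_{21} = 25; u_{22} = 6; u_{23} = 0; u_{24} = 6; u_{25} = 6; u_{26} = 12; u_{27} = 18; u_{28} = 30; u_{29} = 17; u_{30} = 16; u_{31} = 2.
Since (u_{30}, u_{31}) = (u_0, u_1) = (16, 2) (two consecutive terms determine the rest), the sequence is periodic with period 30.
The value 6 first appears (with n ≥ 2) at u_{22}.

22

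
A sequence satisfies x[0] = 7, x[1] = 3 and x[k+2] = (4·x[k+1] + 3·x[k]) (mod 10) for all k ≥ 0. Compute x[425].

5

We have x[0] = 7, x[1] = 3, x[2] = 3, x[3] = 1, x[4] = 3, x[5] = 5, x[6] = 9, x[7] = 1, x[8] = 1, x[9] = 7, x[10] = 1, x[11] = 5, x[12] = 3, x[13] = 7, x[14] = 7, x[15] = 9, x[16] = 7, x[17] = 5, x[18] = 1, x[19] = 9, x[20] = 9, x[21] = 3, x[22] = 9, x[23] = 5, x[24] = 7, x[25] = 3.
The sequence repeats with period 24.
(425 - 0) mod 24 = 17, so x[425] = x[17] = 5.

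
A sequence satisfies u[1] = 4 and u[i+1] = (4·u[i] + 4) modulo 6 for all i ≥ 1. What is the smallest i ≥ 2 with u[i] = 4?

u[1] = 4,  u[2] = 2,  u[3] = 0,  u[4] = 4.
The sequence repeats with period 3.
The value 4 next appears (with i ≥ 2) at u[4].

4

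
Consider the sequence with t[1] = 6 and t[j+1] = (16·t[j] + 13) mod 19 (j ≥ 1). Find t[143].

Computing terms: t[1] = 6,  t[2] = 14,  t[3] = 9,  t[4] = 5,  t[5] = 17,  t[6] = 0,  t[7] = 13,  t[8] = 12,  t[9] = 15,  t[10] = 6.
Since t[10] = t[1] = 6, the sequence is periodic with period 9.
(143 - 1) mod 9 = 7, so t[143] = t[8] = 12.

12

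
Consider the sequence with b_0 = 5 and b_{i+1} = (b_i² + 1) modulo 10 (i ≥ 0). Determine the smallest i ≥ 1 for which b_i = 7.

2

We have b_0 = 5, b_1 = 6, b_2 = 7, b_3 = 0, b_4 = 1, b_5 = 2, b_6 = 5.
Since b_6 = b_0 = 5, the sequence is periodic with period 6.
The value 7 first appears (with i ≥ 1) at b_2.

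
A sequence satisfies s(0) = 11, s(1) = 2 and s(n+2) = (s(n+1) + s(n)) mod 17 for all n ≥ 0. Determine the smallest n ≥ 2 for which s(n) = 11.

Listing terms: s(0) = 11; s(1) = 2; s(2) = 13; s(3) = 15; s(4) = 11; s(5) = 9; s(6) = 3; s(7) = 12; s(8) = 15; s(9) = 10; s(10) = 8; s(11) = 1; s(12) = 9; s(13) = 10; s(14) = 2; s(15) = 12; s(16) = 14; s(17) = 9; s(18) = 6; s(19) = 15; s(20) = 4; s(21) = 2; s(22) = 6; s(23) = 8; s(24) = 14; s(25) = 5; s(26) = 2; s(27) = 7; s(28) = 9; s(29) = 16; s(30) = 8; s(31) = 7; s(32) = 15; s(33) = 5; s(34) = 3; s(35) = 8; s(36) = 11; s(37) = 2.
Since (s(36), s(37)) = (s(0), s(1)) = (11, 2) (two consecutive terms determine the rest), the sequence is periodic with period 36.
The value 11 first appears (with n ≥ 2) at s(4).

4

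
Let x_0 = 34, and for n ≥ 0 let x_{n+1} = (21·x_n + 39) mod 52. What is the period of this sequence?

Computing terms: x_0 = 34; x_1 = 25; x_2 = 44; x_3 = 27; x_4 = 34.
The sequence repeats with period 4.

4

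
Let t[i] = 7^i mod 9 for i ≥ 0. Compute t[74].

Computing terms: t[0] = 1,  t[1] = 7,  t[2] = 4,  t[3] = 1.
Since t[3] = t[0] = 1, the sequence is periodic with period 3.
So t[74] = t[0 + ((74-0) mod 3)] = t[2] = 4.

4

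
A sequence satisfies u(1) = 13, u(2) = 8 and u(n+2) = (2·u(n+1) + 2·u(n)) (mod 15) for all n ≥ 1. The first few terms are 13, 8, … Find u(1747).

1

We have u(1) = 13; u(2) = 8; u(3) = 12; u(4) = 10; u(5) = 14; u(6) = 3; u(7) = 4; u(8) = 14; u(9) = 6; u(10) = 10; u(11) = 2; u(12) = 9; u(13) = 7; u(14) = 2; u(15) = 3; u(16) = 10; u(17) = 11; u(18) = 12; u(19) = 1; u(20) = 11; u(21) = 9; u(22) = 10; u(23) = 8; u(24) = 6; u(25) = 13; u(26) = 8.
The sequence repeats with period 24.
(1747 - 1) mod 24 = 18, so u(1747) = u(19) = 1.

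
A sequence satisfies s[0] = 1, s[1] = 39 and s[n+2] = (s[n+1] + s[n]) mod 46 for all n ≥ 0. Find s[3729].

33

Computing terms: s[0] = 1, s[1] = 39, s[2] = 40, s[3] = 33, s[4] = 27, s[5] = 14, s[6] = 41, s[7] = 9, s[8] = 4, s[9] = 13, s[10] = 17, s[11] = 30, s[12] = 1, s[13] = 31, s[14] = 32, s[15] = 17, s[16] = 3, s[17] = 20, s[18] = 23, s[19] = 43, s[20] = 20, s[21] = 17, s[22] = 37, s[23] = 8, s[24] = 45, s[25] = 7, s[26] = 6, s[27] = 13, s[28] = 19, s[29] = 32, s[30] = 5, s[31] = 37, s[32] = 42, s[33] = 33, s[34] = 29, s[35] = 16, s[36] = 45, s[37] = 15, s[38] = 14, s[39] = 29, s[40] = 43, s[41] = 26, s[42] = 23, s[43] = 3, s[44] = 26, s[45] = 29, s[46] = 9, s[47] = 38, s[48] = 1, s[49] = 39.
The sequence repeats with period 48.
So s[3729] = s[0 + ((3729-0) mod 48)] = s[33] = 33.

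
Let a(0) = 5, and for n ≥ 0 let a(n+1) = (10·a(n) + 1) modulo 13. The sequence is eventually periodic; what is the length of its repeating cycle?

Listing terms: a(0) = 5, a(1) = 12, a(2) = 4, a(3) = 2, a(4) = 8, a(5) = 3, a(6) = 5.
Since a(6) = a(0) = 5, the sequence is periodic with period 6.

6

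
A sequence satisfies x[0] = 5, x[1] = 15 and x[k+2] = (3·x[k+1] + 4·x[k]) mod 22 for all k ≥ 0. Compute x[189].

We have x[0] = 5; x[1] = 15; x[2] = 21; x[3] = 13; x[4] = 13; x[5] = 3; x[6] = 17; x[7] = 19; x[8] = 15; x[9] = 11; x[10] = 5; x[11] = 15.
Since (x[10], x[11]) = (x[0], x[1]) = (5, 15) (two consecutive terms determine the rest), the sequence is periodic with period 10.
So x[189] = x[0 + ((189-0) mod 10)] = x[9] = 11.

11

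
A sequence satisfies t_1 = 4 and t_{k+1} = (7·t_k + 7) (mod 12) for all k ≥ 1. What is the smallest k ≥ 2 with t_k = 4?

Listing terms: t_1 = 4; t_2 = 11; t_3 = 0; t_4 = 7; t_5 = 8; t_6 = 3; t_7 = 4.
Since t_7 = t_1 = 4, the sequence is periodic with period 6.
The value 4 next appears (with k ≥ 2) at t_7.

7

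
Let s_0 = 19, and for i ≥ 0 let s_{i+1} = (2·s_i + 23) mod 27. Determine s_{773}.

25

s_0 = 19,  s_1 = 7,  s_2 = 10,  s_3 = 16,  s_4 = 1,  s_5 = 25,  s_6 = 19.
The sequence repeats with period 6.
(773 - 0) mod 6 = 5, so s_{773} = s_5 = 25.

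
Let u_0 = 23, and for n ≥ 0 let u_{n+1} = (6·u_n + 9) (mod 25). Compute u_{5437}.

We have u_0 = 23; u_1 = 22; u_2 = 16; u_3 = 5; u_4 = 14; u_5 = 18; u_6 = 17; u_7 = 11; u_8 = 0; u_9 = 9; u_{10} = 13; u_{11} = 12; u_{12} = 6; u_{13} = 20; u_{14} = 4; u_{15} = 8; u_{16} = 7; u_{17} = 1; u_{18} = 15; u_{19} = 24; u_{20} = 3; u_{21} = 2; u_{22} = 21; u_{23} = 10; u_{24} = 19; u_{25} = 23.
Since u_{25} = u_0 = 23, the sequence is periodic with period 25.
So u_{5437} = u_{0 + ((5437-0) mod 25)} = u_{12} = 6.

6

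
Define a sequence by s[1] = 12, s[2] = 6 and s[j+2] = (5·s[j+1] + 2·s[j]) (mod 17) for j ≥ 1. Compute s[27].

3

We have s[1] = 12, s[2] = 6, s[3] = 3, s[4] = 10, s[5] = 5, s[6] = 11, s[7] = 14, s[8] = 7, s[9] = 12, s[10] = 6.
Since (s[9], s[10]) = (s[1], s[2]) = (12, 6) (two consecutive terms determine the rest), the sequence is periodic with period 8.
(27 - 1) mod 8 = 2, so s[27] = s[3] = 3.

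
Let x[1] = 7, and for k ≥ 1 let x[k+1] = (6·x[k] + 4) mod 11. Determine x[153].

Computing terms: x[1] = 7,  x[2] = 2,  x[3] = 5,  x[4] = 1,  x[5] = 10,  x[6] = 9,  x[7] = 3,  x[8] = 0,  x[9] = 4,  x[10] = 6,  x[11] = 7.
Since x[11] = x[1] = 7, the sequence is periodic with period 10.
So x[153] = x[1 + ((153-1) mod 10)] = x[3] = 5.

5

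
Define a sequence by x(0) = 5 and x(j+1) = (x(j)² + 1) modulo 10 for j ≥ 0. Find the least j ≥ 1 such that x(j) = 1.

4

Computing terms: x(0) = 5,  x(1) = 6,  x(2) = 7,  x(3) = 0,  x(4) = 1,  x(5) = 2,  x(6) = 5.
The sequence repeats with period 6.
The value 1 first appears (with j ≥ 1) at x(4).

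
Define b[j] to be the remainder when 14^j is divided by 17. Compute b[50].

9

Listing terms: b[1] = 14; b[2] = 9; b[3] = 7; b[4] = 13; b[5] = 12; b[6] = 15; b[7] = 6; b[8] = 16; b[9] = 3; b[10] = 8; b[11] = 10; b[12] = 4; b[13] = 5; b[14] = 2; b[15] = 11; b[16] = 1; b[17] = 14.
The sequence repeats with period 16.
(50 - 1) mod 16 = 1, so b[50] = b[2] = 9.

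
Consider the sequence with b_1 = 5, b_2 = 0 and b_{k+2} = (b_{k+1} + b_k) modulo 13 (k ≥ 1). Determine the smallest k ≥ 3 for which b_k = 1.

We have b_1 = 5, b_2 = 0, b_3 = 5, b_4 = 5, b_5 = 10, b_6 = 2, b_7 = 12, b_8 = 1, b_9 = 0, b_{10} = 1, b_{11} = 1, b_{12} = 2, b_{13} = 3, b_{14} = 5, b_{15} = 8, b_{16} = 0, b_{17} = 8, b_{18} = 8, b_{19} = 3, b_{20} = 11, b_{21} = 1, b_{22} = 12, b_{23} = 0, b_{24} = 12, b_{25} = 12, b_{26} = 11, b_{27} = 10, b_{28} = 8, b_{29} = 5, b_{30} = 0.
The sequence repeats with period 28.
The value 1 first appears (with k ≥ 3) at b_8.

8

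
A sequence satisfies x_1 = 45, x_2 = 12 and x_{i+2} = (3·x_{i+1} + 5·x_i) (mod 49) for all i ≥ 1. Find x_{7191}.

9

Computing terms: x_1 = 45,  x_2 = 12,  x_3 = 16,  x_4 = 10,  x_5 = 12,  x_6 = 37,  x_7 = 24,  x_8 = 12,  x_9 = 9,  x_{10} = 38,  x_{11} = 12,  x_{12} = 30,  x_{13} = 3,  x_{14} = 12,  x_{15} = 2,  x_{16} = 17,  x_{17} = 12,  x_{18} = 23,  x_{19} = 31,  x_{20} = 12,  x_{21} = 44,  x_{22} = 45,  x_{23} = 12.
Since (x_{22}, x_{23}) = (x_1, x_2) = (45, 12) (two consecutive terms determine the rest), the sequence is periodic with period 21.
So x_{7191} = x_{1 + ((7191-1) mod 21)} = x_9 = 9.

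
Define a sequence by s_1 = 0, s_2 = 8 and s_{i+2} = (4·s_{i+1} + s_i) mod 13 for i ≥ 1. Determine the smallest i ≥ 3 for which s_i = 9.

Listing terms: s_1 = 0, s_2 = 8, s_3 = 6, s_4 = 6, s_5 = 4, s_6 = 9, s_7 = 1, s_8 = 0, s_9 = 1, s_{10} = 4, s_{11} = 4, s_{12} = 7, s_{13} = 6, s_{14} = 5, s_{15} = 0, s_{16} = 5, s_{17} = 7, s_{18} = 7, s_{19} = 9, s_{20} = 4, s_{21} = 12, s_{22} = 0, s_{23} = 12, s_{24} = 9, s_{25} = 9, s_{26} = 6, s_{27} = 7, s_{28} = 8, s_{29} = 0, s_{30} = 8.
Since (s_{29}, s_{30}) = (s_1, s_2) = (0, 8) (two consecutive terms determine the rest), the sequence is periodic with period 28.
The value 9 first appears (with i ≥ 3) at s_6.

6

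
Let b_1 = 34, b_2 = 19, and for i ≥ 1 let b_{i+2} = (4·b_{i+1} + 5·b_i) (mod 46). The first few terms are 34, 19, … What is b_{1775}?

2

b_1 = 34,  b_2 = 19,  b_3 = 16,  b_4 = 21,  b_5 = 26,  b_6 = 25,  b_7 = 0,  b_8 = 33,  b_9 = 40,  b_{10} = 3,  b_{11} = 28,  b_{12} = 35,  b_{13} = 4,  b_{14} = 7,  b_{15} = 2,  b_{16} = 43,  b_{17} = 44,  b_{18} = 23,  b_{19} = 36,  b_{20} = 29,  b_{21} = 20,  b_{22} = 41,  b_{23} = 34,  b_{24} = 19.
The sequence repeats with period 22.
So b_{1775} = b_{1 + ((1775-1) mod 22)} = b_{15} = 2.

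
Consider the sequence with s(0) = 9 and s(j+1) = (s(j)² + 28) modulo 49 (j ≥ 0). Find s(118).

23

s(0) = 9; s(1) = 11; s(2) = 2; s(3) = 32; s(4) = 23; s(5) = 18; s(6) = 9.
The sequence repeats with period 6.
So s(118) = s(0 + ((118-0) mod 6)) = s(4) = 23.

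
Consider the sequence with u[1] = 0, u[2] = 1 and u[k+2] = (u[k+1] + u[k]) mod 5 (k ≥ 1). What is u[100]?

We have u[1] = 0, u[2] = 1, u[3] = 1, u[4] = 2, u[5] = 3, u[6] = 0, u[7] = 3, u[8] = 3, u[9] = 1, u[10] = 4, u[11] = 0, u[12] = 4, u[13] = 4, u[14] = 3, u[15] = 2, u[16] = 0, u[17] = 2, u[18] = 2, u[19] = 4, u[20] = 1, u[21] = 0, u[22] = 1.
Since (u[21], u[22]) = (u[1], u[2]) = (0, 1) (two consecutive terms determine the rest), the sequence is periodic with period 20.
(100 - 1) mod 20 = 19, so u[100] = u[20] = 1.

1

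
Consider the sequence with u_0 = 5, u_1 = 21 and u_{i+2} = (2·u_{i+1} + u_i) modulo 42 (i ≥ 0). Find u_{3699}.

Listing terms: u_0 = 5, u_1 = 21, u_2 = 5, u_3 = 31, u_4 = 25, u_5 = 39, u_6 = 19, u_7 = 35, u_8 = 5, u_9 = 3, u_{10} = 11, u_{11} = 25, u_{12} = 19, u_{13} = 21, u_{14} = 19, u_{15} = 17, u_{16} = 11, u_{17} = 39, u_{18} = 5, u_{19} = 7, u_{20} = 19, u_{21} = 3, u_{22} = 25, u_{23} = 11, u_{24} = 5, u_{25} = 21.
Since (u_{24}, u_{25}) = (u_0, u_1) = (5, 21) (two consecutive terms determine the rest), the sequence is periodic with period 24.
So u_{3699} = u_{0 + ((3699-0) mod 24)} = u_3 = 31.

31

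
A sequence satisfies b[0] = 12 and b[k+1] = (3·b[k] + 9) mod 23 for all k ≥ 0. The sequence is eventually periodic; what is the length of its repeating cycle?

We have b[0] = 12,  b[1] = 22,  b[2] = 6,  b[3] = 4,  b[4] = 21,  b[5] = 3,  b[6] = 18,  b[7] = 17,  b[8] = 14,  b[9] = 5,  b[10] = 1,  b[11] = 12.
The sequence repeats with period 11.

11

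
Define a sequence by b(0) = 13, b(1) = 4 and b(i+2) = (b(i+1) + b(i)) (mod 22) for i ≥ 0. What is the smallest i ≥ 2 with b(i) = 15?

5

b(0) = 13, b(1) = 4, b(2) = 17, b(3) = 21, b(4) = 16, b(5) = 15, b(6) = 9, b(7) = 2, b(8) = 11, b(9) = 13, b(10) = 2, b(11) = 15, b(12) = 17, b(13) = 10, b(14) = 5, b(15) = 15, b(16) = 20, b(17) = 13, b(18) = 11, b(19) = 2, b(20) = 13, b(21) = 15, b(22) = 6, b(23) = 21, b(24) = 5, b(25) = 4, b(26) = 9, b(27) = 13, b(28) = 0, b(29) = 13, b(30) = 13, b(31) = 4.
Since (b(30), b(31)) = (b(0), b(1)) = (13, 4) (two consecutive terms determine the rest), the sequence is periodic with period 30.
The value 15 first appears (with i ≥ 2) at b(5).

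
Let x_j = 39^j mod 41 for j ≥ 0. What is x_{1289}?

Computing terms: x_0 = 1; x_1 = 39; x_2 = 4; x_3 = 33; x_4 = 16; x_5 = 9; x_6 = 23; x_7 = 36; x_8 = 10; x_9 = 21; x_{10} = 40; x_{11} = 2; x_{12} = 37; x_{13} = 8; x_{14} = 25; x_{15} = 32; x_{16} = 18; x_{17} = 5; x_{18} = 31; x_{19} = 20; x_{20} = 1.
The sequence repeats with period 20.
So x_{1289} = x_{0 + ((1289-0) mod 20)} = x_9 = 21.

21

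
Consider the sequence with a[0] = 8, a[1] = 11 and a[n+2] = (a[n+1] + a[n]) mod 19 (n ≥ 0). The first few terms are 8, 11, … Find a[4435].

Listing terms: a[0] = 8,  a[1] = 11,  a[2] = 0,  a[3] = 11,  a[4] = 11,  a[5] = 3,  a[6] = 14,  a[7] = 17,  a[8] = 12,  a[9] = 10,  a[10] = 3,  a[11] = 13,  a[12] = 16,  a[13] = 10,  a[14] = 7,  a[15] = 17,  a[16] = 5,  a[17] = 3,  a[18] = 8,  a[19] = 11.
The sequence repeats with period 18.
(4435 - 0) mod 18 = 7, so a[4435] = a[7] = 17.

17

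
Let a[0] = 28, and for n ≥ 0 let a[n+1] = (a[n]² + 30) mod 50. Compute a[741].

36

Listing terms: a[0] = 28; a[1] = 14; a[2] = 26; a[3] = 6; a[4] = 16; a[5] = 36; a[6] = 26.
Since a[6] = a[2] = 26, the sequence is eventually periodic: after a pre-period of length 2 it cycles with period 4.
For n ≥ 2, a[n] depends only on (n - 2) mod 4. (741 - 2) mod 4 = 3, so a[741] = a[5] = 36.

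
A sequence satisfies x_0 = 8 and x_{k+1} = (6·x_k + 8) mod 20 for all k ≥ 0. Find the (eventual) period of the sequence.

We have x_0 = 8; x_1 = 16; x_2 = 4; x_3 = 12; x_4 = 0; x_5 = 8.
Since x_5 = x_0 = 8, the sequence is periodic with period 5.

5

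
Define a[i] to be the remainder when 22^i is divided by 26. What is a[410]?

a[1] = 22, a[2] = 16, a[3] = 14, a[4] = 22.
The sequence repeats with period 3.
So a[410] = a[1 + ((410-1) mod 3)] = a[2] = 16.

16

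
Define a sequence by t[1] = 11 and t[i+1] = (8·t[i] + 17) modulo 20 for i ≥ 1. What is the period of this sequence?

4

We have t[1] = 11, t[2] = 5, t[3] = 17, t[4] = 13, t[5] = 1, t[6] = 5.
Since t[6] = t[2] = 5, the sequence is eventually periodic: after a pre-period of length 1 it cycles with period 4.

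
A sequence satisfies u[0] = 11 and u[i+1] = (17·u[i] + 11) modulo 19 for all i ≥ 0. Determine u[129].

u[0] = 11, u[1] = 8, u[2] = 14, u[3] = 2, u[4] = 7, u[5] = 16, u[6] = 17, u[7] = 15, u[8] = 0, u[9] = 11.
Since u[9] = u[0] = 11, the sequence is periodic with period 9.
(129 - 0) mod 9 = 3, so u[129] = u[3] = 2.

2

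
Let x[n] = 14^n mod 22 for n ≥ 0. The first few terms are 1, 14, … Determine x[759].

x[0] = 1; x[1] = 14; x[2] = 20; x[3] = 16; x[4] = 4; x[5] = 12; x[6] = 14.
Since x[6] = x[1] = 14, the sequence is eventually periodic: after a pre-period of length 1 it cycles with period 5.
For n ≥ 1, x[n] depends only on (n - 1) mod 5. (759 - 1) mod 5 = 3, so x[759] = x[4] = 4.

4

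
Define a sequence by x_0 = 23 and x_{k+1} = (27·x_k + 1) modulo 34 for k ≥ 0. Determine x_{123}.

Listing terms: x_0 = 23; x_1 = 10; x_2 = 33; x_3 = 8; x_4 = 13; x_5 = 12; x_6 = 19; x_7 = 4; x_8 = 7; x_9 = 20; x_{10} = 31; x_{11} = 22; x_{12} = 17; x_{13} = 18; x_{14} = 11; x_{15} = 26; x_{16} = 23.
The sequence repeats with period 16.
(123 - 0) mod 16 = 11, so x_{123} = x_{11} = 22.

22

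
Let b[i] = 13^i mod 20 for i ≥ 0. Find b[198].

Computing terms: b[0] = 1, b[1] = 13, b[2] = 9, b[3] = 17, b[4] = 1.
The sequence repeats with period 4.
So b[198] = b[0 + ((198-0) mod 4)] = b[2] = 9.

9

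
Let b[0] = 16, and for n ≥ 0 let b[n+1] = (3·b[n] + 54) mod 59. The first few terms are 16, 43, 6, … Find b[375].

4

We have b[0] = 16; b[1] = 43; b[2] = 6; b[3] = 13; b[4] = 34; b[5] = 38; b[6] = 50; b[7] = 27; b[8] = 17; b[9] = 46; b[10] = 15; b[11] = 40; b[12] = 56; b[13] = 45; b[14] = 12; b[15] = 31; b[16] = 29; b[17] = 23; b[18] = 5; b[19] = 10; b[20] = 25; b[21] = 11; b[22] = 28; b[23] = 20; b[24] = 55; b[25] = 42; b[26] = 3; b[27] = 4; b[28] = 7; b[29] = 16.
The sequence repeats with period 29.
So b[375] = b[0 + ((375-0) mod 29)] = b[27] = 4.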